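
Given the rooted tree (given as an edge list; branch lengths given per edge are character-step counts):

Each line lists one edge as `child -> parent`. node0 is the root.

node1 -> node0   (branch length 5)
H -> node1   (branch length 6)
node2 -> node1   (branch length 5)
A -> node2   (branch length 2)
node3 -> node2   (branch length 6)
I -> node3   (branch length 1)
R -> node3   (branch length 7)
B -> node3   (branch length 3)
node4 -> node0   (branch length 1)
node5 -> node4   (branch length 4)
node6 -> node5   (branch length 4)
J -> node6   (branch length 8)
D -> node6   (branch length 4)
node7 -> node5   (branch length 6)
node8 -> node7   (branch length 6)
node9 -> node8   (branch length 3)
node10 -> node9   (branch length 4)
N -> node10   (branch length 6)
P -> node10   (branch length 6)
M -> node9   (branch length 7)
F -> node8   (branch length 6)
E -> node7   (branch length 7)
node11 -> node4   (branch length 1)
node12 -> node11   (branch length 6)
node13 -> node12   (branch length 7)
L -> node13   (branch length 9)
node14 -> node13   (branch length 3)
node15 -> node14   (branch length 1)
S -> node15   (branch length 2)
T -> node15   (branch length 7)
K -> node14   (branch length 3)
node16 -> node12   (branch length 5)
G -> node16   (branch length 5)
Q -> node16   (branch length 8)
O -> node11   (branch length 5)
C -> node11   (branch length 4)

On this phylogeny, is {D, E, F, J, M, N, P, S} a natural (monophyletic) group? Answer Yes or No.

No

The MRCA of the listed taxa subtends (((J,D),((((N,P),M),F),E)),(((L,((S,T),K)),(G,Q)),O,C)).
That clade also contains C, G, K, L, O, Q, T, which are not in the proposed group, so the group is not monophyletic.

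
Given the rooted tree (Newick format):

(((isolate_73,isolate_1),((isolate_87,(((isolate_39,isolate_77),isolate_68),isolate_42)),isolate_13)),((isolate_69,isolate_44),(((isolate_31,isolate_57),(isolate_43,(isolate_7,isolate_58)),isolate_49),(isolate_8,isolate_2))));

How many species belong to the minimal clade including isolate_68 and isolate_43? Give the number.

The MRCA of isolate_68 and isolate_43 is the root, so the clade is the entire tree.
That clade contains 18 terminal taxa: isolate_1, isolate_13, isolate_2, isolate_31, isolate_39, isolate_42, isolate_43, isolate_44, isolate_49, isolate_57, isolate_58, isolate_68, isolate_69, isolate_7, isolate_73, isolate_77, isolate_8, isolate_87.

18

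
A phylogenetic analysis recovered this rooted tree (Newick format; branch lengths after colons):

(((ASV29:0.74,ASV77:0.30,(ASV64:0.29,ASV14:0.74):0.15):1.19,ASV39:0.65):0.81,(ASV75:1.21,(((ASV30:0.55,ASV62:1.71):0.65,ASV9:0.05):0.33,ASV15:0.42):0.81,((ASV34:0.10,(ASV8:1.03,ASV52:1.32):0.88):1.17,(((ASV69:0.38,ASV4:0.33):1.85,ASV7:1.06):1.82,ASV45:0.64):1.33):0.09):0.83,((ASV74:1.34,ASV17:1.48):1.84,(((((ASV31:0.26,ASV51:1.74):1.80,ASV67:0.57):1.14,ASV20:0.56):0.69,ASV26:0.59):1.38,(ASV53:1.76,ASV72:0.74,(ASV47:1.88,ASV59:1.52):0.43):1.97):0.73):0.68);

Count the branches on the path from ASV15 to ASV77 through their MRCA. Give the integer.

6

The MRCA of ASV15 and ASV77 is the root of the tree.
From ASV15 up to that node: 3 branches. From ASV77 up to the same node: 3 branches. Total: 3 + 3 = 6.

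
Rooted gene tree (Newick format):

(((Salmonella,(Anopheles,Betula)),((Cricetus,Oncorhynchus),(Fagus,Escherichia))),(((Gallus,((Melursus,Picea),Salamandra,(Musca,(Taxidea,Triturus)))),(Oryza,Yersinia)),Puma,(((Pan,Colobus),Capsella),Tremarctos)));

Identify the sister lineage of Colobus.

Pan

Colobus attaches to the tree at the node subtending (Pan,Colobus).
The other lineage descending from that same node — the sister group — is the single tip Pan.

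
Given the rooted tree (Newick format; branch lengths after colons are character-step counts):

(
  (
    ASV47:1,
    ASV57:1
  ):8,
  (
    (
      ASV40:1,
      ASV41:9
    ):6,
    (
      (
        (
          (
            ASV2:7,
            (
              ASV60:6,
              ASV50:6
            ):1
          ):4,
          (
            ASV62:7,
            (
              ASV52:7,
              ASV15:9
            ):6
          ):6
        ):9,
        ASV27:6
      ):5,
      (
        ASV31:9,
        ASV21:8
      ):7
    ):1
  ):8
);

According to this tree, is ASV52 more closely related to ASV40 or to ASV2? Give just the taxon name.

The MRCA of ASV52 and ASV2 subtends ((ASV2,(ASV60,ASV50)),(ASV62,(ASV52,ASV15))) (6 taxa).
The MRCA of ASV52 and ASV40 subtends ((ASV40,ASV41),((((ASV2,(ASV60,ASV50)),(ASV62,(ASV52,ASV15))),ASV27),(ASV31,ASV21))) (11 taxa).
The first is nested inside the second, so ASV52 shares a more recent common ancestor with ASV2.

ASV2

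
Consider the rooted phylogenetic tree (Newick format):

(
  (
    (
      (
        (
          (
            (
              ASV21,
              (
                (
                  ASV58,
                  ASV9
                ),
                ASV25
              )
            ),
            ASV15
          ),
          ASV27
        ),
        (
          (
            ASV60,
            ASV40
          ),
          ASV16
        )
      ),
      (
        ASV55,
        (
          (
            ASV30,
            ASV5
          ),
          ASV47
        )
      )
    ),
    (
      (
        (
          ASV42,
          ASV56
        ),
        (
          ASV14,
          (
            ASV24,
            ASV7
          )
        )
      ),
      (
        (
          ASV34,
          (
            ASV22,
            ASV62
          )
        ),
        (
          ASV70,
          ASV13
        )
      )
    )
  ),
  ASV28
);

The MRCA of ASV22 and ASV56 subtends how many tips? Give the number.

10

The MRCA of ASV22 and ASV56 is the node subtending (((ASV42,ASV56),(ASV14,(ASV24,ASV7))),((ASV34,(ASV22,ASV62)),(ASV70,ASV13))).
That clade contains 10 terminal taxa: ASV13, ASV14, ASV22, ASV24, ASV34, ASV42, ASV56, ASV62, ASV7, ASV70.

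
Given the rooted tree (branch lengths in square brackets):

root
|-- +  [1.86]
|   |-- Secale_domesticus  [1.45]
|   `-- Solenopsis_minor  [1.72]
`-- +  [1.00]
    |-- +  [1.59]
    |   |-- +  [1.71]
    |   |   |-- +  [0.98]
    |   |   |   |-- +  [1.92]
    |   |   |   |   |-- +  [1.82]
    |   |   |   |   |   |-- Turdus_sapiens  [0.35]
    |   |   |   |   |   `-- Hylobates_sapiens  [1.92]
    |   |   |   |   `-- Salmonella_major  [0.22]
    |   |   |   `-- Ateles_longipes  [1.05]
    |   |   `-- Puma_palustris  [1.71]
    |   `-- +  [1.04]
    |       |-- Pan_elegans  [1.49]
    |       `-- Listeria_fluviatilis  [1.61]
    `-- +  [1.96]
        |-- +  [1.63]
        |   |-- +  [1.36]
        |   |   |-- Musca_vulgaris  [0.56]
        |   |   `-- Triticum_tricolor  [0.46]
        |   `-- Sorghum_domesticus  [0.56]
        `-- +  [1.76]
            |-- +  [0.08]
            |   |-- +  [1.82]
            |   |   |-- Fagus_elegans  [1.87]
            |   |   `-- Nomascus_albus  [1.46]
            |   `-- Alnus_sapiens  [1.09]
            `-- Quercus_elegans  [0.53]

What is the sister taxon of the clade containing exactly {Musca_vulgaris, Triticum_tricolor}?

Sorghum_domesticus

The clade containing exactly {Musca_vulgaris, Triticum_tricolor} attaches to the tree at the node subtending ((Musca_vulgaris,Triticum_tricolor),Sorghum_domesticus).
The other lineage descending from that same node — the sister group — is the single tip Sorghum_domesticus.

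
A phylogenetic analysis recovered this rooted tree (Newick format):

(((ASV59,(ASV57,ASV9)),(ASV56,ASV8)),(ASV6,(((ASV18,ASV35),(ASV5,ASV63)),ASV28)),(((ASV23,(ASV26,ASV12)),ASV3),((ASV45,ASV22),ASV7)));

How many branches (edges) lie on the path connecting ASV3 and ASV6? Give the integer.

5

The MRCA of ASV3 and ASV6 is the root of the tree.
From ASV3 up to that node: 3 branches. From ASV6 up to the same node: 2 branches. Total: 3 + 2 = 5.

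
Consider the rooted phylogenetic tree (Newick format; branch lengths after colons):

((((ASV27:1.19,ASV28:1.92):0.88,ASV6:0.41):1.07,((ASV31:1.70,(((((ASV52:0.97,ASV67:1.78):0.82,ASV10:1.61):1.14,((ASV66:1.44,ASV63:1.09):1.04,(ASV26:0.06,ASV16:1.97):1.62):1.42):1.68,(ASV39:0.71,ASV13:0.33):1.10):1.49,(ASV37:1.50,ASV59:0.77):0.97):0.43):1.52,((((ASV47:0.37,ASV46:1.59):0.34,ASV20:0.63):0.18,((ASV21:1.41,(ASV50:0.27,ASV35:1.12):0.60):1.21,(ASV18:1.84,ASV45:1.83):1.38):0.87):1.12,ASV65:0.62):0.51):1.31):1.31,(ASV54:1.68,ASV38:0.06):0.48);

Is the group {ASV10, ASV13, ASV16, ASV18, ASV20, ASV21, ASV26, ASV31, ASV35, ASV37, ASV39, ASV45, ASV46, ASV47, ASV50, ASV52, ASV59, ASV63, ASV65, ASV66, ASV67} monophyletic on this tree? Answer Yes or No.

Yes

The most recent common ancestor of these taxa subtends ((ASV31,(((((ASV52,ASV67),ASV10),((ASV66,ASV63),(ASV26,ASV16))),(ASV39,ASV13)),(ASV37,ASV59))),((((ASV47,ASV46),ASV20),((ASV21,(ASV50,ASV35)),(ASV18,ASV45))),ASV65)).
That clade has exactly 21 tips — every listed taxon and nothing else — so the group is monophyletic.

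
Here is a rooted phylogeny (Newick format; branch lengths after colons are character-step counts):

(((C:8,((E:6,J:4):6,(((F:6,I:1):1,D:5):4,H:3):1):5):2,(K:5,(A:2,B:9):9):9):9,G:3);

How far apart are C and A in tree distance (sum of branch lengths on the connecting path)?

The path runs C → … → MRCA → … → A; the MRCA is the node subtending ((C,((E,J),(((F,I),D),H))),(K,(A,B))).
Branch lengths along that path: 8 + 2 + 9 + 9 + 2 = 30.

30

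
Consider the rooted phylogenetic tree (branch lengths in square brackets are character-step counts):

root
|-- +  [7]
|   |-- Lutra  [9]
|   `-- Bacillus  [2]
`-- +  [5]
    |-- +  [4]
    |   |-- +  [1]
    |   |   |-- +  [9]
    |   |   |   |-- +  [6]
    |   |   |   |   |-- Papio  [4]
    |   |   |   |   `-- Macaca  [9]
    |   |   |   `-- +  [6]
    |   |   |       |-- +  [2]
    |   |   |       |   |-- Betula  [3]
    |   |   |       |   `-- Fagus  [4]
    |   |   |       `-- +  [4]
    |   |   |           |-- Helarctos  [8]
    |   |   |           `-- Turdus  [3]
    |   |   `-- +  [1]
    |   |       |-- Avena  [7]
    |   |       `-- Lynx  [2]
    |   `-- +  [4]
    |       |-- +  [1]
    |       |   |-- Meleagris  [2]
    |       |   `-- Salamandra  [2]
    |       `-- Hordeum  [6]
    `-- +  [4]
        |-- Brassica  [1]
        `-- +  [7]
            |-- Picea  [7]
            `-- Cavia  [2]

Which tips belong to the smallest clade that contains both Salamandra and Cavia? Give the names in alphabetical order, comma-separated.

Avena, Betula, Brassica, Cavia, Fagus, Helarctos, Hordeum, Lynx, Macaca, Meleagris, Papio, Picea, Salamandra, Turdus

Tracing Salamandra: it sits inside (Meleagris,Salamandra).
Tracing Cavia: it sits inside (Picea,Cavia).
The smallest clade enclosing both is (((((Papio,Macaca),((Betula,Fagus),(Helarctos,Turdus))),(Avena,Lynx)),((Meleagris,Salamandra),Hordeum)),(Brassica,(Picea,Cavia))); the answer is its 14 terminal taxa in alphabetical order.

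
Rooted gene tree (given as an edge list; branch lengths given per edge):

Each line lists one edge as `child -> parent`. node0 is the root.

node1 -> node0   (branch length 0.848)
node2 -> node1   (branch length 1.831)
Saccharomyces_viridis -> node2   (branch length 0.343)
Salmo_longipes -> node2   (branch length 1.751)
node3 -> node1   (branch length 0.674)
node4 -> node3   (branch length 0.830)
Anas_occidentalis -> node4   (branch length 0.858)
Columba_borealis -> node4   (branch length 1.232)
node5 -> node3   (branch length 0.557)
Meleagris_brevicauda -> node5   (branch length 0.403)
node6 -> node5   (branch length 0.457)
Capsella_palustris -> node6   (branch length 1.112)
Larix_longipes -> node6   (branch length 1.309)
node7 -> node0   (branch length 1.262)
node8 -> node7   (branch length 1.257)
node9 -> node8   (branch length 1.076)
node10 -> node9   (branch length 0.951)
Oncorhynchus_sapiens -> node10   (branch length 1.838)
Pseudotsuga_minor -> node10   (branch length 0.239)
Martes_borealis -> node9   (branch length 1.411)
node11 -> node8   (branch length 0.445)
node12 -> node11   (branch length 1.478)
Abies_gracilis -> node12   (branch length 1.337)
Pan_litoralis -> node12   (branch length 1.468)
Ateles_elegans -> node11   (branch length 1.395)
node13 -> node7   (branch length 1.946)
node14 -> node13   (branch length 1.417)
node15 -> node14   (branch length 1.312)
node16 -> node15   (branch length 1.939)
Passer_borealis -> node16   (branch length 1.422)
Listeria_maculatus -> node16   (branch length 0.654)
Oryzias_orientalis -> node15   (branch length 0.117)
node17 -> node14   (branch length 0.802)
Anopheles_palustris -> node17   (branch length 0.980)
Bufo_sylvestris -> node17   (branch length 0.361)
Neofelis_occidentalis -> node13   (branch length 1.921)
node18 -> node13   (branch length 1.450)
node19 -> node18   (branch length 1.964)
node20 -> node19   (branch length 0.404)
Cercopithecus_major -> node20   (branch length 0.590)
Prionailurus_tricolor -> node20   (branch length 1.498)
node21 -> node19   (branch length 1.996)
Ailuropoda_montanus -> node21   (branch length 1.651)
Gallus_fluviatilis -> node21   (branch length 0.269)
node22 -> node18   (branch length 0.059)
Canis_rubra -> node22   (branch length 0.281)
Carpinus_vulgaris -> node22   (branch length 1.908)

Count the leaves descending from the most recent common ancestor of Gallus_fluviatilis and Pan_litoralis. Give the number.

The MRCA of Gallus_fluviatilis and Pan_litoralis is the node subtending ((((Oncorhynchus_sapiens,Pseudotsuga_minor),Martes_borealis),((Abies_gracilis,Pan_litoralis),Ateles_elegans)),((((Passer_borealis,Listeria_maculatus),Oryzias_orientalis),(Anopheles_palustris,Bufo_sylvestris)),Neofelis_occidentalis,(((Cercopithecus_major,Prionailurus_tricolor),(Ailuropoda_montanus,Gallus_fluviatilis)),(Canis_rubra,Carpinus_vulgaris)))).
That clade contains 18 terminal taxa: Abies_gracilis, Ailuropoda_montanus, Anopheles_palustris, Ateles_elegans, Bufo_sylvestris, Canis_rubra, Carpinus_vulgaris, Cercopithecus_major, Gallus_fluviatilis, Listeria_maculatus, Martes_borealis, Neofelis_occidentalis, Oncorhynchus_sapiens, Oryzias_orientalis, Pan_litoralis, Passer_borealis, Prionailurus_tricolor, Pseudotsuga_minor.

18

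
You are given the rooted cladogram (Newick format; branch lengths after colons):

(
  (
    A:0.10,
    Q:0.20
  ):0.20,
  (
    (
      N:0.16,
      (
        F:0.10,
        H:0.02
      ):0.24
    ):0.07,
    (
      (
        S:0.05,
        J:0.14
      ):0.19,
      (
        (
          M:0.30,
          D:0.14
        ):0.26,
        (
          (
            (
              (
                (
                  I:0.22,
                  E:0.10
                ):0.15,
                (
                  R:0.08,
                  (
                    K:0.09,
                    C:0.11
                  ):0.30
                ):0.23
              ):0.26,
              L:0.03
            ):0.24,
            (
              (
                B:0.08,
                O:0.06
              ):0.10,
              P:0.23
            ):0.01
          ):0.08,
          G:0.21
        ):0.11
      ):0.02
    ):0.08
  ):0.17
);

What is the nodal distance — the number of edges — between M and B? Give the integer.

The MRCA of M and B is the node subtending ((M,D),(((((I,E),(R,(K,C))),L),((B,O),P)),G)).
From M up to that node: 2 branches. From B up to the same node: 5 branches. Total: 2 + 5 = 7.

7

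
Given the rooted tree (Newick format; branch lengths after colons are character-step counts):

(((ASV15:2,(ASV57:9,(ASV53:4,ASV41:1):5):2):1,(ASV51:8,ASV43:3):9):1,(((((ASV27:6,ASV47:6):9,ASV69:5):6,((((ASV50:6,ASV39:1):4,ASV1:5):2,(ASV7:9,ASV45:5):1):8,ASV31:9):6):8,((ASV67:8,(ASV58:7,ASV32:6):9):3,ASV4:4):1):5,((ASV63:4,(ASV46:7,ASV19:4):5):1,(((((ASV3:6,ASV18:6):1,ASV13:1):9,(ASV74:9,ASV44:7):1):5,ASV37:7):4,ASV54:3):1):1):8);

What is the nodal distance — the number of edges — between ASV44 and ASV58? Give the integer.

The MRCA of ASV44 and ASV58 is the node subtending (((((ASV27,ASV47),ASV69),((((ASV50,ASV39),ASV1),(ASV7,ASV45)),ASV31)),((ASV67,(ASV58,ASV32)),ASV4)),((ASV63,(ASV46,ASV19)),(((((ASV3,ASV18),ASV13),(ASV74,ASV44)),ASV37),ASV54))).
From ASV44 up to that node: 6 branches. From ASV58 up to the same node: 5 branches. Total: 6 + 5 = 11.

11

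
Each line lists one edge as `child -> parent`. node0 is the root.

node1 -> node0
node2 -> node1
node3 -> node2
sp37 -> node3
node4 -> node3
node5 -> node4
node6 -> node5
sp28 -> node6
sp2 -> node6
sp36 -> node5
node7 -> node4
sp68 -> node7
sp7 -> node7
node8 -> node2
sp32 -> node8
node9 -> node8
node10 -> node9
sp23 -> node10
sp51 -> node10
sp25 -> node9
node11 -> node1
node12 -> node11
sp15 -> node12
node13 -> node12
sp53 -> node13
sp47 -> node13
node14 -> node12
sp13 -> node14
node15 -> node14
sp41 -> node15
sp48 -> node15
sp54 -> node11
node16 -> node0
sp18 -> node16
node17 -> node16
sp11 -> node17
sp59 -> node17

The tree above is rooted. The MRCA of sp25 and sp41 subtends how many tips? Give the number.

The MRCA of sp25 and sp41 is the node subtending (((sp37,(((sp28,sp2),sp36),(sp68,sp7))),(sp32,((sp23,sp51),sp25))),((sp15,(sp53,sp47),(sp13,(sp41,sp48))),sp54)).
That clade contains 17 terminal taxa: sp13, sp15, sp2, sp23, sp25, sp28, sp32, sp36, sp37, sp41, sp47, sp48, sp51, sp53, sp54, sp68, sp7.

17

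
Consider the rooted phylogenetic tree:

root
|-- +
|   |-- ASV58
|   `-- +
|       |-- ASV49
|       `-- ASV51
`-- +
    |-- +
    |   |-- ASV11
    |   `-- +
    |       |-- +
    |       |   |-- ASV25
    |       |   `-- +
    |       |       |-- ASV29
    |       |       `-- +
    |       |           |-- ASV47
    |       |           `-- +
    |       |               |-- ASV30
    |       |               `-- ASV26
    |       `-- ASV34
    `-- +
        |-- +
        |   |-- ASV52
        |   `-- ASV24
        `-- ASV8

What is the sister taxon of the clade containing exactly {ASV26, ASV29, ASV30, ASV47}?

ASV25

The clade containing exactly {ASV26, ASV29, ASV30, ASV47} attaches to the tree at the node subtending (ASV25,(ASV29,(ASV47,(ASV30,ASV26)))).
The other lineage descending from that same node — the sister group — is the single tip ASV25.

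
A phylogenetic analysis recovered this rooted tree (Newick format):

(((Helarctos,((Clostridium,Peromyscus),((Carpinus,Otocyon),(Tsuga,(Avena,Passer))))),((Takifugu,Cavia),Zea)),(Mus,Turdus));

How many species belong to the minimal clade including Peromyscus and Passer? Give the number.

7

The MRCA of Peromyscus and Passer is the node subtending ((Clostridium,Peromyscus),((Carpinus,Otocyon),(Tsuga,(Avena,Passer)))).
That clade contains 7 terminal taxa: Avena, Carpinus, Clostridium, Otocyon, Passer, Peromyscus, Tsuga.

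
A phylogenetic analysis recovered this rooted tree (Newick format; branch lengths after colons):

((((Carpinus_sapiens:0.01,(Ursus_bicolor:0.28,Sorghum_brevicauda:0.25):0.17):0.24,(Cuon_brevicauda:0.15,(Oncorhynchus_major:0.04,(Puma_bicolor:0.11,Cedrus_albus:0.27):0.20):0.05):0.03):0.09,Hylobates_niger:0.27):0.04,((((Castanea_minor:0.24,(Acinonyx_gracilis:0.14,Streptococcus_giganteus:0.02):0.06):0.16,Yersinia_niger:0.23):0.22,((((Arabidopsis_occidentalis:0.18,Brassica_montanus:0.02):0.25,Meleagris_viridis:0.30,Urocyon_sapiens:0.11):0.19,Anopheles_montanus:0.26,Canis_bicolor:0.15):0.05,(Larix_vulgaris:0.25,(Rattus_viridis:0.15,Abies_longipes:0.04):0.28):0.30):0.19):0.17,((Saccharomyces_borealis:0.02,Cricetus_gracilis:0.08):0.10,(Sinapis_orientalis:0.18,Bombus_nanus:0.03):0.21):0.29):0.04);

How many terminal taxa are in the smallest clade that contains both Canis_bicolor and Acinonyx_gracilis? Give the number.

The MRCA of Canis_bicolor and Acinonyx_gracilis is the node subtending (((Castanea_minor,(Acinonyx_gracilis,Streptococcus_giganteus)),Yersinia_niger),((((Arabidopsis_occidentalis,Brassica_montanus),Meleagris_viridis,Urocyon_sapiens),Anopheles_montanus,Canis_bicolor),(Larix_vulgaris,(Rattus_viridis,Abies_longipes)))).
That clade contains 13 terminal taxa: Abies_longipes, Acinonyx_gracilis, Anopheles_montanus, Arabidopsis_occidentalis, Brassica_montanus, Canis_bicolor, Castanea_minor, Larix_vulgaris, Meleagris_viridis, Rattus_viridis, Streptococcus_giganteus, Urocyon_sapiens, Yersinia_niger.

13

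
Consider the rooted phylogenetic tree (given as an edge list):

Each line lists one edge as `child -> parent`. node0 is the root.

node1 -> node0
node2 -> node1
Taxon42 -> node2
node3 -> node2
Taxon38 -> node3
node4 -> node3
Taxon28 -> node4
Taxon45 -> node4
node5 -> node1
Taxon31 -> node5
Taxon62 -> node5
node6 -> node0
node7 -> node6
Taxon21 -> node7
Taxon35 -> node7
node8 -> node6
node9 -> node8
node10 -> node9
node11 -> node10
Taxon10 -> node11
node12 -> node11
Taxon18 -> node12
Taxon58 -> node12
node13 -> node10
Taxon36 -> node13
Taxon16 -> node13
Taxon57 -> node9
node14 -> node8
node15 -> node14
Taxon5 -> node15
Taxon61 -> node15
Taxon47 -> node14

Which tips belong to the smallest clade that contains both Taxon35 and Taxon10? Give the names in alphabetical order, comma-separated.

Taxon10, Taxon16, Taxon18, Taxon21, Taxon35, Taxon36, Taxon47, Taxon5, Taxon57, Taxon58, Taxon61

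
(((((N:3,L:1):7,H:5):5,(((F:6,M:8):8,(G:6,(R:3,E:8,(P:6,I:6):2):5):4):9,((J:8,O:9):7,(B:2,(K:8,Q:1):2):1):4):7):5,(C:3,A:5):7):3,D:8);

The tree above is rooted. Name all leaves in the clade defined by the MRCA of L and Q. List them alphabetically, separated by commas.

Tracing L: it sits inside (N,L).
Tracing Q: it sits inside (K,Q).
The smallest clade enclosing both is (((N,L),H),(((F,M),(G,(R,E,(P,I)))),((J,O),(B,(K,Q))))); the answer is its 15 terminal taxa in alphabetical order.

B, E, F, G, H, I, J, K, L, M, N, O, P, Q, R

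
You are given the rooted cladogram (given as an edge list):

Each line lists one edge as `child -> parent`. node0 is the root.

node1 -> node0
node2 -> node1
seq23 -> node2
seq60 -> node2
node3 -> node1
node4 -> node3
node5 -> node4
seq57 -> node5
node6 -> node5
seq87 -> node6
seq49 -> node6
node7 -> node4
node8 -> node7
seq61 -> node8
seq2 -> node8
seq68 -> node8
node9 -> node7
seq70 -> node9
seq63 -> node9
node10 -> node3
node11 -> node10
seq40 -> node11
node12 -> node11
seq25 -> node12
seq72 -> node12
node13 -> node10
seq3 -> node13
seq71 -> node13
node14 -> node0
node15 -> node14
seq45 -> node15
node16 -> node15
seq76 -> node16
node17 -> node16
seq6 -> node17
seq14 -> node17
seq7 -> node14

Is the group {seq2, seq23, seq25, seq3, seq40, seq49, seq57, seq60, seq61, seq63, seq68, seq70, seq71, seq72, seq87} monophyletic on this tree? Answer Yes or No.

Yes

The most recent common ancestor of these taxa subtends ((seq23,seq60),(((seq57,(seq87,seq49)),((seq61,seq2,seq68),(seq70,seq63))),((seq40,(seq25,seq72)),(seq3,seq71)))).
That clade has exactly 15 tips — every listed taxon and nothing else — so the group is monophyletic.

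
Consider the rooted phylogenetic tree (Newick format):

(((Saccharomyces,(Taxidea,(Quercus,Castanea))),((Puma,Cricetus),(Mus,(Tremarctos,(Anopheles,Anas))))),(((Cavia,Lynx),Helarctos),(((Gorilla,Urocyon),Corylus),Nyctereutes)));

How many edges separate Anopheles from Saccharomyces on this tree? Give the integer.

The MRCA of Anopheles and Saccharomyces is the node subtending ((Saccharomyces,(Taxidea,(Quercus,Castanea))),((Puma,Cricetus),(Mus,(Tremarctos,(Anopheles,Anas))))).
From Anopheles up to that node: 5 branches. From Saccharomyces up to the same node: 2 branches. Total: 5 + 2 = 7.

7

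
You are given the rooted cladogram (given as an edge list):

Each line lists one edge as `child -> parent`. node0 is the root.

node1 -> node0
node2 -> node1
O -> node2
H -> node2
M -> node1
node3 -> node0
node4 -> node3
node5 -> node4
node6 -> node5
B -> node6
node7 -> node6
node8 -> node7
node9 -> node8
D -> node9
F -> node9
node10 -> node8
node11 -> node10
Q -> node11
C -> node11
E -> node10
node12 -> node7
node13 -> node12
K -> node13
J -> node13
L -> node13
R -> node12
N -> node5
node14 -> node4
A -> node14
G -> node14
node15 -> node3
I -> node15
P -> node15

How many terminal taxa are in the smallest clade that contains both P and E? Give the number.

15

The MRCA of P and E is the node subtending ((((B,(((D,F),((Q,C),E)),((K,J,L),R))),N),(A,G)),(I,P)).
That clade contains 15 terminal taxa: A, B, C, D, E, F, G, I, J, K, L, N, P, Q, R.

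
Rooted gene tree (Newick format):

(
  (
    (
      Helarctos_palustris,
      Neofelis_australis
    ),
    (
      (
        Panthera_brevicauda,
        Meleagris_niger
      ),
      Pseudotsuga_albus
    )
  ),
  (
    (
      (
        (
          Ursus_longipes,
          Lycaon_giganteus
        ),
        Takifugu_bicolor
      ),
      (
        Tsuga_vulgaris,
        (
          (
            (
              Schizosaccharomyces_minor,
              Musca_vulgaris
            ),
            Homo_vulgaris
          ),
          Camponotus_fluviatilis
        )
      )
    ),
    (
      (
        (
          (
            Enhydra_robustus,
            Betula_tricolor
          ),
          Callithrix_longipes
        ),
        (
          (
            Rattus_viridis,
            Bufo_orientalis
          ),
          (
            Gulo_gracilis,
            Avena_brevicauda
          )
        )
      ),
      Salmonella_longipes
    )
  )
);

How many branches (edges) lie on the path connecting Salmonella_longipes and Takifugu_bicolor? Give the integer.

5

The MRCA of Salmonella_longipes and Takifugu_bicolor is the node subtending ((((Ursus_longipes,Lycaon_giganteus),Takifugu_bicolor),(Tsuga_vulgaris,(((Schizosaccharomyces_minor,Musca_vulgaris),Homo_vulgaris),Camponotus_fluviatilis))),((((Enhydra_robustus,Betula_tricolor),Callithrix_longipes),((Rattus_viridis,Bufo_orientalis),(Gulo_gracilis,Avena_brevicauda))),Salmonella_longipes)).
From Salmonella_longipes up to that node: 2 branches. From Takifugu_bicolor up to the same node: 3 branches. Total: 2 + 3 = 5.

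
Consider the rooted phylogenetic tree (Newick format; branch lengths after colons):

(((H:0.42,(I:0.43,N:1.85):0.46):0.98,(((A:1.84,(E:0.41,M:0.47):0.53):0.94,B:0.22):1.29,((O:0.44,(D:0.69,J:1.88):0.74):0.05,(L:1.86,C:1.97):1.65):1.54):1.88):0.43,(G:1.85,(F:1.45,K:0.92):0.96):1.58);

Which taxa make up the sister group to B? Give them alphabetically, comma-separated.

B attaches to the tree at the node subtending ((A,(E,M)),B).
The other lineage descending from that same node — the sister group — is (A,(E,M)); its 3 tips in alphabetical order are the answer.

A, E, M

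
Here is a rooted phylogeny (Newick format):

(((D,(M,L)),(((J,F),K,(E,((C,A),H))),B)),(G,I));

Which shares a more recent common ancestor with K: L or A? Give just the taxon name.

The MRCA of K and A subtends ((J,F),K,(E,((C,A),H))) (7 taxa).
The MRCA of K and L subtends ((D,(M,L)),(((J,F),K,(E,((C,A),H))),B)) (11 taxa).
The first is nested inside the second, so K shares a more recent common ancestor with A.

A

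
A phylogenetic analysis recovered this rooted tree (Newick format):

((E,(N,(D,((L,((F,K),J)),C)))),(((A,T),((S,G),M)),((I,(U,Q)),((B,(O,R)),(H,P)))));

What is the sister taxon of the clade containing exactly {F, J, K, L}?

The clade containing exactly {F, J, K, L} attaches to the tree at the node subtending ((L,((F,K),J)),C).
The other lineage descending from that same node — the sister group — is the single tip C.

C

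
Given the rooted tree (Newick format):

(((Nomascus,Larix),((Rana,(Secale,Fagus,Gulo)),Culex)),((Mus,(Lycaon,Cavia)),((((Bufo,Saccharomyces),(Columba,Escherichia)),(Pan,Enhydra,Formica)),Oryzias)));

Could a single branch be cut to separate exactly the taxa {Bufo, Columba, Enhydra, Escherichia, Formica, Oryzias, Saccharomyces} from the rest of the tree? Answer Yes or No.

The MRCA of the listed taxa subtends ((((Bufo,Saccharomyces),(Columba,Escherichia)),(Pan,Enhydra,Formica)),Oryzias).
That clade also contains Pan, which is not in the proposed group, so the group is not monophyletic.

No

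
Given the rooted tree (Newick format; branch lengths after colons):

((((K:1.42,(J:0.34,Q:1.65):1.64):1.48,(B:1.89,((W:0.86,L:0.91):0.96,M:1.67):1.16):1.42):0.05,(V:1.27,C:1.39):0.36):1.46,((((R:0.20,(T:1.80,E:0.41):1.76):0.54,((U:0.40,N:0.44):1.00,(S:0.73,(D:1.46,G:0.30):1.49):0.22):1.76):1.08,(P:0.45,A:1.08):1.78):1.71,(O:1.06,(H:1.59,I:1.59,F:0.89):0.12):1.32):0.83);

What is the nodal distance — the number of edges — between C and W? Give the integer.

7

The MRCA of C and W is the node subtending (((K,(J,Q)),(B,((W,L),M))),(V,C)).
From C up to that node: 2 branches. From W up to the same node: 5 branches. Total: 2 + 5 = 7.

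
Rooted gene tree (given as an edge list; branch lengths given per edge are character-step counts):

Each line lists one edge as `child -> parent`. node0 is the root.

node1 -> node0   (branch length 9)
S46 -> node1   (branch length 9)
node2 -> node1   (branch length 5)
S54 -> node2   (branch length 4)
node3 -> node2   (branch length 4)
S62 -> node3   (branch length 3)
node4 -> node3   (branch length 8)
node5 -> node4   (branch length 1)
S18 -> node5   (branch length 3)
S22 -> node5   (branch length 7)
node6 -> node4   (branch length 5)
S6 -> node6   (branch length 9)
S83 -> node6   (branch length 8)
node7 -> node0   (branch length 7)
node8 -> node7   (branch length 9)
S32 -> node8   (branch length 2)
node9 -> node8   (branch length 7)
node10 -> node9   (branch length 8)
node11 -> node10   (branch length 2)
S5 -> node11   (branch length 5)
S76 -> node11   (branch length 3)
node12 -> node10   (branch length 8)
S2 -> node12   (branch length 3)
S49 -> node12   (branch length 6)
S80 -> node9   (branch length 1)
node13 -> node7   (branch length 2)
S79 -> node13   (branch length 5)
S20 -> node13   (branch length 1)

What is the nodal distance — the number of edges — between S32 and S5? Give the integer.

The MRCA of S32 and S5 is the node subtending (S32,(((S5,S76),(S2,S49)),S80)).
From S32 up to that node: 1 branch. From S5 up to the same node: 4 branches. Total: 1 + 4 = 5.

5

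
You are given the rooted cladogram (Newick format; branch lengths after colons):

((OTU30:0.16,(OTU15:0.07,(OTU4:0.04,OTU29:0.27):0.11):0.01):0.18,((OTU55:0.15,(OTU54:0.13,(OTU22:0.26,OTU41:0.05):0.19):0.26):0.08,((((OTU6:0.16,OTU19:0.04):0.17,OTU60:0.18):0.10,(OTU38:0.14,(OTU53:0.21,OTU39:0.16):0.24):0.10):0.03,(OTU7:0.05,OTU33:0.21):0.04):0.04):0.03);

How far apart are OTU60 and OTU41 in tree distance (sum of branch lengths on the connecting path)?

The path runs OTU60 → … → MRCA → … → OTU41; the MRCA is the node subtending ((OTU55,(OTU54,(OTU22,OTU41))),((((OTU6,OTU19),OTU60),(OTU38,(OTU53,OTU39))),(OTU7,OTU33))).
Branch lengths along that path: 0.18 + 0.10 + 0.03 + 0.04 + 0.08 + 0.26 + 0.19 + 0.05 = 0.93.

0.93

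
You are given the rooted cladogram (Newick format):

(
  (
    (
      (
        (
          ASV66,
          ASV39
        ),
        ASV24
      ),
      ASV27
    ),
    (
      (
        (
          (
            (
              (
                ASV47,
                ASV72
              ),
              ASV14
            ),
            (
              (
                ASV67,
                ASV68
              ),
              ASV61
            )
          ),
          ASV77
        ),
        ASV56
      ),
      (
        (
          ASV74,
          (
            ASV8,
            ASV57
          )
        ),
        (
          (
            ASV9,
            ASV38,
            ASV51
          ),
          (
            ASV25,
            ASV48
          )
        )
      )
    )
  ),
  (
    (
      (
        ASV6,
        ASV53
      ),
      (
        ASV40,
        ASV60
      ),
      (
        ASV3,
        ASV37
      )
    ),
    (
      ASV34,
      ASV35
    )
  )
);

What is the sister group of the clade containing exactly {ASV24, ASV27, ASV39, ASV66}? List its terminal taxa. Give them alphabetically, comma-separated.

The clade containing exactly {ASV24, ASV27, ASV39, ASV66} attaches to the tree at the node subtending ((((ASV66,ASV39),ASV24),ASV27),((((((ASV47,ASV72),ASV14),((ASV67,ASV68),ASV61)),ASV77),ASV56),((ASV74,(ASV8,ASV57)),((ASV9,ASV38,ASV51),(ASV25,ASV48))))).
The other lineage descending from that same node — the sister group — is ((((((ASV47,ASV72),ASV14),((ASV67,ASV68),ASV61)),ASV77),ASV56),((ASV74,(ASV8,ASV57)),((ASV9,ASV38,ASV51),(ASV25,ASV48)))); its 16 tips in alphabetical order are the answer.

ASV14, ASV25, ASV38, ASV47, ASV48, ASV51, ASV56, ASV57, ASV61, ASV67, ASV68, ASV72, ASV74, ASV77, ASV8, ASV9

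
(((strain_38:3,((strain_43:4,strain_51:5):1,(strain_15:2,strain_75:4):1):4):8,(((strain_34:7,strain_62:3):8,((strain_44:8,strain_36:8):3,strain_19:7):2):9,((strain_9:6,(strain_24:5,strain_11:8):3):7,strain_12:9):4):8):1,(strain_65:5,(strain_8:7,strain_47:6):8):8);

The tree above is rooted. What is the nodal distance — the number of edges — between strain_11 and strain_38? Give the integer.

The MRCA of strain_11 and strain_38 is the node subtending ((strain_38,((strain_43,strain_51),(strain_15,strain_75))),(((strain_34,strain_62),((strain_44,strain_36),strain_19)),((strain_9,(strain_24,strain_11)),strain_12))).
From strain_11 up to that node: 5 branches. From strain_38 up to the same node: 2 branches. Total: 5 + 2 = 7.

7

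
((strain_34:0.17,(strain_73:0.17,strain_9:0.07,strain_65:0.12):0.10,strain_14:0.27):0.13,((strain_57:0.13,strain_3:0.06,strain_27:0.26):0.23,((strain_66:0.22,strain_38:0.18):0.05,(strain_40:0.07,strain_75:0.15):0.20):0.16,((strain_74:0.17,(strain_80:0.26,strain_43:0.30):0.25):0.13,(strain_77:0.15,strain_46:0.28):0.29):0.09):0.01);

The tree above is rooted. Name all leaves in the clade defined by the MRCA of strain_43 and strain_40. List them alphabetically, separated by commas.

strain_27, strain_3, strain_38, strain_40, strain_43, strain_46, strain_57, strain_66, strain_74, strain_75, strain_77, strain_80

Tracing strain_43: it sits inside (strain_80,strain_43).
Tracing strain_40: it sits inside (strain_40,strain_75).
The smallest clade enclosing both is ((strain_57,strain_3,strain_27),((strain_66,strain_38),(strain_40,strain_75)),((strain_74,(strain_80,strain_43)),(strain_77,strain_46))); the answer is its 12 terminal taxa in alphabetical order.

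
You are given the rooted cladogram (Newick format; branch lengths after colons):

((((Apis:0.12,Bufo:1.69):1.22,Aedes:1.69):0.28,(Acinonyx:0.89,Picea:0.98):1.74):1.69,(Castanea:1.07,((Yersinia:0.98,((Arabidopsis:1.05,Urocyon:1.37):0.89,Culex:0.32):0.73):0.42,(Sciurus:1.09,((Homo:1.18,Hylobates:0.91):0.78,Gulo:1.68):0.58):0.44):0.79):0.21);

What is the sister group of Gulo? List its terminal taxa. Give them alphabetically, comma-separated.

Gulo attaches to the tree at the node subtending ((Homo,Hylobates),Gulo).
The other lineage descending from that same node — the sister group — is (Homo,Hylobates); its 2 tips in alphabetical order are the answer.

Homo, Hylobates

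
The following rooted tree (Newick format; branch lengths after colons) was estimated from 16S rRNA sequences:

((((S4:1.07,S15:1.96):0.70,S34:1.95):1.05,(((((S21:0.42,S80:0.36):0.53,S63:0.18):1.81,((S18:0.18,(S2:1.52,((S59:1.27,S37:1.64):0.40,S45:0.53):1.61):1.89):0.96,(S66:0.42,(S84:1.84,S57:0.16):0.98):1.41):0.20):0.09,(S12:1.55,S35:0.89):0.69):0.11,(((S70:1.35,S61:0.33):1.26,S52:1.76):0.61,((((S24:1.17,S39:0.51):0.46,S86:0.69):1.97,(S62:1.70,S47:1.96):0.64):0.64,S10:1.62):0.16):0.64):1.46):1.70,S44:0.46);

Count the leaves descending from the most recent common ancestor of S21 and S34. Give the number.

25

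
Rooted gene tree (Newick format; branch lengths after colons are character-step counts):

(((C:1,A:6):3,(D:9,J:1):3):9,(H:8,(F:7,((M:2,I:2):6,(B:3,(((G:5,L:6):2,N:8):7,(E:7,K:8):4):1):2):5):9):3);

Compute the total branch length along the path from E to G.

25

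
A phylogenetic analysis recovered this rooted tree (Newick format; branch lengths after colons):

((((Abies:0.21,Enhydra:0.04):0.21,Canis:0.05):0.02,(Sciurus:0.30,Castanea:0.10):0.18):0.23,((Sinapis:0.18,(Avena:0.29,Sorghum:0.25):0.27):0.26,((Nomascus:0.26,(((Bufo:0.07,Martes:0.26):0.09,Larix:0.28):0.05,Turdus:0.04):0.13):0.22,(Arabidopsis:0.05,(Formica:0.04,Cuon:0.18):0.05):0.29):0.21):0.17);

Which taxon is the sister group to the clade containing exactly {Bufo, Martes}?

Larix

The clade containing exactly {Bufo, Martes} attaches to the tree at the node subtending ((Bufo,Martes),Larix).
The other lineage descending from that same node — the sister group — is the single tip Larix.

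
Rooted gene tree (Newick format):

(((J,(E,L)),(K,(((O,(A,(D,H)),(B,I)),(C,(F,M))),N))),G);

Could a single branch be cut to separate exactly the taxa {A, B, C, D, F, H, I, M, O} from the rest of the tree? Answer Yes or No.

Yes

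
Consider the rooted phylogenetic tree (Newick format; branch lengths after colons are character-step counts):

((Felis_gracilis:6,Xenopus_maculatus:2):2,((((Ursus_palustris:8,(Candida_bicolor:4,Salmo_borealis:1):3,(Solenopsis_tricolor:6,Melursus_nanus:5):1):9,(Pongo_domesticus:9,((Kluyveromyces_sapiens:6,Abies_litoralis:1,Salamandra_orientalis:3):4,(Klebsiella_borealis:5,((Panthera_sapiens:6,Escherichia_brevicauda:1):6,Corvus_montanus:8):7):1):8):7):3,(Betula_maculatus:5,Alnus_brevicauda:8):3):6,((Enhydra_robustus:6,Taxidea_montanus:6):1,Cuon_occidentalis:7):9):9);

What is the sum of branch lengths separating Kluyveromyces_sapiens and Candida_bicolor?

41

The path runs Kluyveromyces_sapiens → … → MRCA → … → Candida_bicolor; the MRCA is the node subtending ((Ursus_palustris,(Candida_bicolor,Salmo_borealis),(Solenopsis_tricolor,Melursus_nanus)),(Pongo_domesticus,((Kluyveromyces_sapiens,Abies_litoralis,Salamandra_orientalis),(Klebsiella_borealis,((Panthera_sapiens,Escherichia_brevicauda),Corvus_montanus))))).
Branch lengths along that path: 6 + 4 + 8 + 7 + 9 + 3 + 4 = 41.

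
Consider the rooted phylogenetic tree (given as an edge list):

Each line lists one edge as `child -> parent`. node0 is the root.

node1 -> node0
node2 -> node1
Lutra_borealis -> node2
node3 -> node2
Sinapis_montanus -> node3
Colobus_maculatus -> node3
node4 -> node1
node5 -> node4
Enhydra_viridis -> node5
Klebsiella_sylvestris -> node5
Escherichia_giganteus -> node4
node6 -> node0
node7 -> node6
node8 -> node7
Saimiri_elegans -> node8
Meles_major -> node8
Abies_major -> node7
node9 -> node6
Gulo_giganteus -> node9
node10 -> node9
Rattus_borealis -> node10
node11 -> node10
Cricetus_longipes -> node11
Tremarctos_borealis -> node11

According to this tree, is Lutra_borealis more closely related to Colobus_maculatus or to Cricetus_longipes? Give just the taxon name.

Colobus_maculatus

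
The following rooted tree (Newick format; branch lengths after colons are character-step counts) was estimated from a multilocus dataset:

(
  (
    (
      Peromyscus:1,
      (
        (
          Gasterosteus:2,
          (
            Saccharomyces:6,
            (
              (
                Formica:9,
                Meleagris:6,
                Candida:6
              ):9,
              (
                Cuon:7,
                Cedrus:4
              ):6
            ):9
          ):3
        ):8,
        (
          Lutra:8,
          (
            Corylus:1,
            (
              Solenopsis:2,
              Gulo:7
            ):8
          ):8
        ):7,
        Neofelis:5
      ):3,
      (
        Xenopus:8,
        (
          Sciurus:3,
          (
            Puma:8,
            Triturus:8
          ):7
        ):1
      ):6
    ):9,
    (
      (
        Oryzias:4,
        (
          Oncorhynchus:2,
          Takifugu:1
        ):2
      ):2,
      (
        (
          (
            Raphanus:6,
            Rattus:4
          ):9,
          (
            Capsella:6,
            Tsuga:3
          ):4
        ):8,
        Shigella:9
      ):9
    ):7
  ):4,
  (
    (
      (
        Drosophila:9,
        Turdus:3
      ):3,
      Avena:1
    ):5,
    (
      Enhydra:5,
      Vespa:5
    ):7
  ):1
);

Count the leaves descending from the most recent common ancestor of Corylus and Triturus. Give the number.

17

The MRCA of Corylus and Triturus is the node subtending (Peromyscus,((Gasterosteus,(Saccharomyces,((Formica,Meleagris,Candida),(Cuon,Cedrus)))),(Lutra,(Corylus,(Solenopsis,Gulo))),Neofelis),(Xenopus,(Sciurus,(Puma,Triturus)))).
That clade contains 17 terminal taxa: Candida, Cedrus, Corylus, Cuon, Formica, Gasterosteus, Gulo, Lutra, Meleagris, Neofelis, Peromyscus, Puma, Saccharomyces, Sciurus, Solenopsis, Triturus, Xenopus.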